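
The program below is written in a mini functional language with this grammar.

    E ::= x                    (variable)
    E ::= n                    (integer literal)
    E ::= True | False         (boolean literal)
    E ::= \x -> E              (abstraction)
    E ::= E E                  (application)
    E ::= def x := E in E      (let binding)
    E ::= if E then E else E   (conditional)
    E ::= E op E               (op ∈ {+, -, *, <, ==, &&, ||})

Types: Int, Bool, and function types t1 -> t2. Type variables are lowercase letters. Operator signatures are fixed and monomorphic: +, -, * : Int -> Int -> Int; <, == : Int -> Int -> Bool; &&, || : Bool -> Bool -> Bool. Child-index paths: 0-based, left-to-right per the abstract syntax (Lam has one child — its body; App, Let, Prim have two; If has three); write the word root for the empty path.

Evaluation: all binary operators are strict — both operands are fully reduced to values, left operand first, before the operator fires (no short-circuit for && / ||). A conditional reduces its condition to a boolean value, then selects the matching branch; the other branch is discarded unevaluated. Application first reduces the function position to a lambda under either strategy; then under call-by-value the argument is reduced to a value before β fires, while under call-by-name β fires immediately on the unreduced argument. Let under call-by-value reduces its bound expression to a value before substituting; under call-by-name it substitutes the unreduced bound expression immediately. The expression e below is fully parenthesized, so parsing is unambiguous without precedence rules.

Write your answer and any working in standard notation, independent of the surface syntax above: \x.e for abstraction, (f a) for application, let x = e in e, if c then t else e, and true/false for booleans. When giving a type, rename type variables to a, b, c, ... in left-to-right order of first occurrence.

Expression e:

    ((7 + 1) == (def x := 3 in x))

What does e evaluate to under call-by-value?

Answer: false

Trace:
step 0: ((7 + 1) == (let x = 3 in x))
step 1: [delta@0] (8 == (let x = 3 in x))
step 2: [let@1] (8 == 3)
step 3: [delta@root] false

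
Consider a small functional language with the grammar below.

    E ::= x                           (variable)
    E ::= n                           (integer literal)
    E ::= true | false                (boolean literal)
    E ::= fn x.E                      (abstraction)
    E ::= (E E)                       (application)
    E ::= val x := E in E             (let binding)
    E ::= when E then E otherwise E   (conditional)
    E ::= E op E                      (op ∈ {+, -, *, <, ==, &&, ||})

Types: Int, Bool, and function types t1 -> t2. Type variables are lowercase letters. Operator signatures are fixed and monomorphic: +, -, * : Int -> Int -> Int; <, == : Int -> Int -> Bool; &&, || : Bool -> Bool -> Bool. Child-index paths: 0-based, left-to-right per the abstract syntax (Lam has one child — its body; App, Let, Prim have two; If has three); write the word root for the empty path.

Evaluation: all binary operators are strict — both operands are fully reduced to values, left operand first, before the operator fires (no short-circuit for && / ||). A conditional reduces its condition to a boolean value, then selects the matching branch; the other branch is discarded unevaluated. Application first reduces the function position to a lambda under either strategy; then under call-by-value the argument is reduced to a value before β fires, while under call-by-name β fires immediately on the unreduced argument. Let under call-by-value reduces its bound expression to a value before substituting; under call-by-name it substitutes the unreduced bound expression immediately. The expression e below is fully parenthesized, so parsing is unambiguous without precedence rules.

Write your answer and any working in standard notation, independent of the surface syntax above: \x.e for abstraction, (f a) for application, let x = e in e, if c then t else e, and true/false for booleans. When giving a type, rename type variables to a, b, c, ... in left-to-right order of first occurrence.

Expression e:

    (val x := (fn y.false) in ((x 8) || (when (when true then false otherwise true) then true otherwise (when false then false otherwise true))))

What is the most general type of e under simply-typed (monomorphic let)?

Answer: Bool

Derivation:
\y._ : a -> Bool
let x : a -> Bool
x : a -> Bool
  unify a -> Bool ~ Int -> b
  unify a ~ Int
  unify Bool ~ b
_ _ : Bool
  unify Bool ~ Bool
  unify Bool ~ Bool
  unify Bool ~ Bool
  unify Bool ~ Bool
  unify Bool ~ Bool
  unify Bool ~ Bool
  unify Bool ~ Bool
  unify Bool ~ Bool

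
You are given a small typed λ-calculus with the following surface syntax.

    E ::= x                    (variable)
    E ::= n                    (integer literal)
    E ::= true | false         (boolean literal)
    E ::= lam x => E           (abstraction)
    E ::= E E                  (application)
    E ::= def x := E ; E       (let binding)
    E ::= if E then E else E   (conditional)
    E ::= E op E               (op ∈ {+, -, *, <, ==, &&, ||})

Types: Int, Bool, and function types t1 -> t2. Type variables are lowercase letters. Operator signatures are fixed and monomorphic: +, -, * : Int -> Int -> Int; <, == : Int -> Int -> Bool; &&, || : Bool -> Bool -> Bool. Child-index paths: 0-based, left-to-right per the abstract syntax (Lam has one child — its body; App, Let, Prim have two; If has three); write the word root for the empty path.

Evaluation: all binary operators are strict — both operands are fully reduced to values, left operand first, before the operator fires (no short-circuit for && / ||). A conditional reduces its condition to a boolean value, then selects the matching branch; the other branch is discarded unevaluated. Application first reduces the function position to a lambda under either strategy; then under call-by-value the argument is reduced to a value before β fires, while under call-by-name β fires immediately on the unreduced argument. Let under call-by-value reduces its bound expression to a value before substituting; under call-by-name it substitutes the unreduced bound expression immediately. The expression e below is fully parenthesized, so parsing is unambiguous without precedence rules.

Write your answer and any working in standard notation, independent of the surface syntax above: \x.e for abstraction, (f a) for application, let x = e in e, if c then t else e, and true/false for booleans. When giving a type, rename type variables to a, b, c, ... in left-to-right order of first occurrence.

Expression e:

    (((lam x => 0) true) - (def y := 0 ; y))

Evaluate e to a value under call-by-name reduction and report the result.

Working:
step 0: (((\x.0) true) - (let y = 0 in y))
step 1: [beta@0] (0 - (let y = 0 in y))
step 2: [let@1] (0 - 0)
step 3: [delta@root] 0

Answer: 0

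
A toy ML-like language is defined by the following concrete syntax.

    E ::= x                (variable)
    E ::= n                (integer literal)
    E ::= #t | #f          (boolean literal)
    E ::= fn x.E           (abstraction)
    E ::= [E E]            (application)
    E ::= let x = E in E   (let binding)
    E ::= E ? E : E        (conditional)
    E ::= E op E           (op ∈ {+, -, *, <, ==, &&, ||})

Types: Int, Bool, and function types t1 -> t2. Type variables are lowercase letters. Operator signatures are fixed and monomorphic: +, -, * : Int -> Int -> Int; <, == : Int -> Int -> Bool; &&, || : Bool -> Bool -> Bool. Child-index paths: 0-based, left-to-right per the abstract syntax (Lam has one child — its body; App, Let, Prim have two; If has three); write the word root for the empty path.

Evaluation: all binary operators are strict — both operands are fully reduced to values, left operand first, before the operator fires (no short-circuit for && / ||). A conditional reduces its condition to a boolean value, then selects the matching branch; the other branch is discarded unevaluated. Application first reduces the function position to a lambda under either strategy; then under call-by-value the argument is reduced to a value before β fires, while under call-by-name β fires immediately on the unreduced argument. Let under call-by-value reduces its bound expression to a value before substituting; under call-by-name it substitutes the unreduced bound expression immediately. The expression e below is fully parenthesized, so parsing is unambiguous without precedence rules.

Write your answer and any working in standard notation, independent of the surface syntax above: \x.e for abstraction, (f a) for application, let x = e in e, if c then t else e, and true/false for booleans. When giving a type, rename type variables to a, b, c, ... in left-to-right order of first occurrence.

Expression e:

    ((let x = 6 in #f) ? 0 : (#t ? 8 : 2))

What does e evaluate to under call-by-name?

Answer: 8

Derivation:
step 0: (if (let x = 6 in false) then 0 else (if true then 8 else 2))
step 1: [let@0] (if false then 0 else (if true then 8 else 2))
step 2: [if@root] (if true then 8 else 2)
step 3: [if@root] 8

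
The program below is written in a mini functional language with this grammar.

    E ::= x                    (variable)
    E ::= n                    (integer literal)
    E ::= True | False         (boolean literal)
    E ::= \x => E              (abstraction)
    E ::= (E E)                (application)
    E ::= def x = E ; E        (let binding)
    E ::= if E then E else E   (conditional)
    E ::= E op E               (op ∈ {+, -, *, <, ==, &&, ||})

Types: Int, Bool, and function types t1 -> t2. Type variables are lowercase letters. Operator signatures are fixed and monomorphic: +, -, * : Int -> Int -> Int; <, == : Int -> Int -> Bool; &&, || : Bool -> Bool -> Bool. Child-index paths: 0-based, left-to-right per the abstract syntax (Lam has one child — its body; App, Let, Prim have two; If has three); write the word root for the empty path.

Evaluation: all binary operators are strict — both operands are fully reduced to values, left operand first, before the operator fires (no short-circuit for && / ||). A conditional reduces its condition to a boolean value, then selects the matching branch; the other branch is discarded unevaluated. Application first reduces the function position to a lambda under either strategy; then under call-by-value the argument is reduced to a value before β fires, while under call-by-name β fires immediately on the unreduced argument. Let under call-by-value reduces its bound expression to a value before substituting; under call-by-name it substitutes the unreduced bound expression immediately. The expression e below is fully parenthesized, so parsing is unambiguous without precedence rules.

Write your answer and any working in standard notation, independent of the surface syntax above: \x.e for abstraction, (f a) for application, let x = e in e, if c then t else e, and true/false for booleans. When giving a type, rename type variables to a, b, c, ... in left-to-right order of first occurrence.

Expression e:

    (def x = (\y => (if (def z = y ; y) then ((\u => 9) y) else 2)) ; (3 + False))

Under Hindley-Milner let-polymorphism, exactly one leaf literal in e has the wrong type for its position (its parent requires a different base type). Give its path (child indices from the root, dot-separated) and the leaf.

Derivation:
y : a
let z : a
y : a
  unify a ~ Bool
\u._ : b -> Int
y : Bool
  unify b -> Int ~ Bool -> c
  unify b ~ Bool
  unify Int ~ c
_ _ : Int
  unify Int ~ Int
\y._ : Bool -> Int
let x : Bool -> Int
  unify Int ~ Int
  unify Bool ~ Int
  FAIL: mismatch Bool ~ Int

Answer: 1.1 : false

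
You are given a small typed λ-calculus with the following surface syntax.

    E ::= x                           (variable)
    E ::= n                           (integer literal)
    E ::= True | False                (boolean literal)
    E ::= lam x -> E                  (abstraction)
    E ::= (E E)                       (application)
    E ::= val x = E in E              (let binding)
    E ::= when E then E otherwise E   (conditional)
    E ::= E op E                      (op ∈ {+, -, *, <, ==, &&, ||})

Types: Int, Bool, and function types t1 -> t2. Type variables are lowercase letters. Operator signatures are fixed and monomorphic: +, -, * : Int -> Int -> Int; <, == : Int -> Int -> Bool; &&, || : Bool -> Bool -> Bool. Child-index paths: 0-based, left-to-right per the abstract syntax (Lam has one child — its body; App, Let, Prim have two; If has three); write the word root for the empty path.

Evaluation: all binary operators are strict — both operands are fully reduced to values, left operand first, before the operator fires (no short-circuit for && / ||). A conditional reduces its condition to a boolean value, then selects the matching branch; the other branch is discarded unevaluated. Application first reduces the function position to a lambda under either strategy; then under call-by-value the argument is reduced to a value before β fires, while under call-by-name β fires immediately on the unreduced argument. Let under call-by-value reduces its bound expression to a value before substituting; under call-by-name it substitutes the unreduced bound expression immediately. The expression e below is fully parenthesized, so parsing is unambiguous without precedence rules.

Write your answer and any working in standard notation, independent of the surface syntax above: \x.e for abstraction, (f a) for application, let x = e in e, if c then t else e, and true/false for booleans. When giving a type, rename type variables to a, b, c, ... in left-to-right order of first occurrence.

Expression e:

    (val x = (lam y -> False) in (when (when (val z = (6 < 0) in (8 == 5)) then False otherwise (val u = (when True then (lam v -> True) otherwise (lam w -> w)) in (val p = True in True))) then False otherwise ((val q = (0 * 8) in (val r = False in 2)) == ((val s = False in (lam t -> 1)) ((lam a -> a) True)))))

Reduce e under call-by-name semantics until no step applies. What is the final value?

Answer: false

Trace:
step 0: (let x = (\y.false) in (if (if (let z = (6 < 0) in (8 == 5)) then false else (let u = (if true then (\v.true) else (\w.w)) in (let p = true in true))) then false else ((let q = (0 * 8) in (let r = false in 2)) == ((let s = false in (\t.1)) ((\a.a) true)))))
step 1: [let@root] (if (if (let z = (6 < 0) in (8 == 5)) then false else (let u = (if true then (\v.true) else (\w.w)) in (let p = true in true))) then false else ((let q = (0 * 8) in (let r = false in 2)) == ((let s = false in (\t.1)) ((\a.a) true))))
step 2: [let@0.0] (if (if (8 == 5) then false else (let u = (if true then (\v.true) else (\w.w)) in (let p = true in true))) then false else ((let q = (0 * 8) in (let r = false in 2)) == ((let s = false in (\t.1)) ((\a.a) true))))
step 3: [delta@0.0] (if (if false then false else (let u = (if true then (\v.true) else (\w.w)) in (let p = true in true))) then false else ((let q = (0 * 8) in (let r = false in 2)) == ((let s = false in (\t.1)) ((\a.a) true))))
step 4: [if@0] (if (let u = (if true then (\v.true) else (\w.w)) in (let p = true in true)) then false else ((let q = (0 * 8) in (let r = false in 2)) == ((let s = false in (\t.1)) ((\a.a) true))))
step 5: [let@0] (if (let p = true in true) then false else ((let q = (0 * 8) in (let r = false in 2)) == ((let s = false in (\t.1)) ((\a.a) true))))
step 6: [let@0] (if true then false else ((let q = (0 * 8) in (let r = false in 2)) == ((let s = false in (\t.1)) ((\a.a) true))))
step 7: [if@root] false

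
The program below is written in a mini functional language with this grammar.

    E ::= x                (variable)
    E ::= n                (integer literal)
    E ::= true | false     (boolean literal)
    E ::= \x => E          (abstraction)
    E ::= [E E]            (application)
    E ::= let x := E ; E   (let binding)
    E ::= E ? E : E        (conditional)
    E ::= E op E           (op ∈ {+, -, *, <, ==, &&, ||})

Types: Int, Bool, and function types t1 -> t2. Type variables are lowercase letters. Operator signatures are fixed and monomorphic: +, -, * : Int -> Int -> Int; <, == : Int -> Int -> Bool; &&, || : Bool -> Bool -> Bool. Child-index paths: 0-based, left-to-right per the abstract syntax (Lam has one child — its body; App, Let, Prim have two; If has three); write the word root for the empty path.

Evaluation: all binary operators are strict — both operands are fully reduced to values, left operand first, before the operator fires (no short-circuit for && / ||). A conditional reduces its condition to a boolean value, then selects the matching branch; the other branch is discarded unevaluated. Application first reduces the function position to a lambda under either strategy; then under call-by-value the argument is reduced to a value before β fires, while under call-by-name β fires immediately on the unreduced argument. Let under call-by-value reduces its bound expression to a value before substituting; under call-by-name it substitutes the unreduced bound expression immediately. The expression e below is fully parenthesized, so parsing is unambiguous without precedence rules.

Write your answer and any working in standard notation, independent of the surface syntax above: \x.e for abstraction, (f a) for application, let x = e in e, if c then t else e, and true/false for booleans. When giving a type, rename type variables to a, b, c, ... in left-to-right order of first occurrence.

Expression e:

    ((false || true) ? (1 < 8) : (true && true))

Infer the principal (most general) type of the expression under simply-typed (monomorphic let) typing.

Answer: Bool

Trace:
  unify Bool ~ Bool
  unify Bool ~ Bool
  unify Bool ~ Bool
  unify Int ~ Int
  unify Int ~ Int
  unify Bool ~ Bool
  unify Bool ~ Bool
  unify Bool ~ Bool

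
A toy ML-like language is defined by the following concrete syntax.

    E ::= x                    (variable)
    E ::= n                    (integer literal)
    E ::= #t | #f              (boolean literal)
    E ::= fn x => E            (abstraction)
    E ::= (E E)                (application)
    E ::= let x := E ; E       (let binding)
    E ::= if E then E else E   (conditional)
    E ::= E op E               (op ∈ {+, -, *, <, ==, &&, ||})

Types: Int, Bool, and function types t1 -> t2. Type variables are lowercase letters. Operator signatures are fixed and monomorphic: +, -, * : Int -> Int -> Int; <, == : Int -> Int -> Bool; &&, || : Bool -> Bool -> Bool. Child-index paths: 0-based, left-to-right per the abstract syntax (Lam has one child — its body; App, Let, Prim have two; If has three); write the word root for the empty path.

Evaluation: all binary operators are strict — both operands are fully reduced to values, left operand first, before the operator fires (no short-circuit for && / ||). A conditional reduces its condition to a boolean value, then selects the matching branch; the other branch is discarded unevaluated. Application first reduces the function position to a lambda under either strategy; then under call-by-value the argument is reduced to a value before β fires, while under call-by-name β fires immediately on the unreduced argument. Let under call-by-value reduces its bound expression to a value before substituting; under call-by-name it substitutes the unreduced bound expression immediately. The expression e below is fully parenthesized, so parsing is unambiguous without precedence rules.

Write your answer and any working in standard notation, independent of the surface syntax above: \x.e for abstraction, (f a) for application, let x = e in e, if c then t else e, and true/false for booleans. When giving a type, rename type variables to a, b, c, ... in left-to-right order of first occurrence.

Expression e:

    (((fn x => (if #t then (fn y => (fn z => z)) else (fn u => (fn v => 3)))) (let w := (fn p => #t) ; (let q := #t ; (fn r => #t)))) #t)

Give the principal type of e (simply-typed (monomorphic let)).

Working:
  unify Bool ~ Bool
z : c
\z._ : c -> c
\y._ : b -> c -> c
\v._ : e -> Int
\u._ : d -> e -> Int
  unify b -> c -> c ~ d -> e -> Int
  unify b ~ d
  unify c -> c ~ e -> Int
  unify c ~ e
  unify e ~ Int
\x._ : a -> d -> Int -> Int
\p._ : f -> Bool
let w : f -> Bool
let q : Bool
\r._ : g -> Bool
  unify a -> d -> Int -> Int ~ (g -> Bool) -> h
  unify a ~ g -> Bool
  unify d -> Int -> Int ~ h
_ _ : d -> Int -> Int
  unify d -> Int -> Int ~ Bool -> i
  unify d ~ Bool
  unify Int -> Int ~ i
_ _ : Int -> Int

Answer: Int -> Int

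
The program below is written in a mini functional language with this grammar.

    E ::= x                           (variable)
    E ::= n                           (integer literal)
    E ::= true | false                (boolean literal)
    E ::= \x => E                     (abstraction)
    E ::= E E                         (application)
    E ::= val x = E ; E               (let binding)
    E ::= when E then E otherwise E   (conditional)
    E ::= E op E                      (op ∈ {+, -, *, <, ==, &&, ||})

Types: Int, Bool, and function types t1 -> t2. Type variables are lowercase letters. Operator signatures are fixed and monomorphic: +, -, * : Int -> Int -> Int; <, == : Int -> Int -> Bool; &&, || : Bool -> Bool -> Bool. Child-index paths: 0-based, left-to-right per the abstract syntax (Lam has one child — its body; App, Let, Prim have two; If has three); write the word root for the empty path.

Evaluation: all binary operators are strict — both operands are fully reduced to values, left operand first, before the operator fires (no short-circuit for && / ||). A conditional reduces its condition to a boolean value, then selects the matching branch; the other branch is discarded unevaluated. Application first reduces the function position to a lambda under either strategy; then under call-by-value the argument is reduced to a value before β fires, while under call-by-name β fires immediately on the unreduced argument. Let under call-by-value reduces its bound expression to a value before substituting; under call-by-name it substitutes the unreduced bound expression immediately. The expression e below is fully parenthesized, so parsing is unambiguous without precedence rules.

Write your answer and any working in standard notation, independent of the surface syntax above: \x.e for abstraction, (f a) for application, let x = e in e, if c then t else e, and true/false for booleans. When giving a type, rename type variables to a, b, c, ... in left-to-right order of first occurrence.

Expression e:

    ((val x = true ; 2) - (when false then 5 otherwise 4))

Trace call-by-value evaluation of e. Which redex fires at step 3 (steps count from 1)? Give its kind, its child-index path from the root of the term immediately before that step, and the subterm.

Trace:
step 0: ((let x = true in 2) - (if false then 5 else 4))
step 1: [let@0] (2 - (if false then 5 else 4))
step 2: [if@1] (2 - 4)
step 3: [delta@root] -2

Answer: delta at root : (2 - 4)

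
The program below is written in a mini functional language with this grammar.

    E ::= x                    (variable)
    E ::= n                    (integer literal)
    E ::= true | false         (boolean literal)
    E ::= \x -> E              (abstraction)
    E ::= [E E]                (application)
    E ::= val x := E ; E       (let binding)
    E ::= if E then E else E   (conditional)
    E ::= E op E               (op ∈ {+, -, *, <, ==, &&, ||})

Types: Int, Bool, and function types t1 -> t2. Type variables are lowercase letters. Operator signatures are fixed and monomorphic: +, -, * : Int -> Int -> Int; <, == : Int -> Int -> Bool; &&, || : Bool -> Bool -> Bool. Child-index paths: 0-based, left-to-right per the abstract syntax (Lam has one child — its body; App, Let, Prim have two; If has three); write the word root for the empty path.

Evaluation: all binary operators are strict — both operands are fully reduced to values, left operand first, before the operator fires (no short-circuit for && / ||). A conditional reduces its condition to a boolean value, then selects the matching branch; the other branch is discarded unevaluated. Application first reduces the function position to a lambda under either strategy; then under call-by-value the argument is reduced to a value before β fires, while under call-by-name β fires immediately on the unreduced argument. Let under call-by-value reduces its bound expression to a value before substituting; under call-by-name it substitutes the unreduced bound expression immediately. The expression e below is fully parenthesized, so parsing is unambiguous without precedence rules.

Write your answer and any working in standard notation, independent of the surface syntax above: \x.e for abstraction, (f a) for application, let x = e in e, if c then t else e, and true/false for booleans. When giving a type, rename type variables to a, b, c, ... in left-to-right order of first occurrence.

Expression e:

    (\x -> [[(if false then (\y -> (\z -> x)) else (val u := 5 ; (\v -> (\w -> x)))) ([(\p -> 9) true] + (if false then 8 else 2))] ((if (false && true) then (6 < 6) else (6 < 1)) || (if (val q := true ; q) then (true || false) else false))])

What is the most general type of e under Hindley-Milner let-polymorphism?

Answer: a -> a

Working:
  unify Bool ~ Bool
x : a
\z._ : c -> a
\y._ : b -> c -> a
let u : Int
x : a
\w._ : e -> a
\v._ : d -> e -> a
  unify b -> c -> a ~ d -> e -> a
  unify b ~ d
  unify c -> a ~ e -> a
  unify c ~ e
  unify a ~ a
\p._ : f -> Int
  unify f -> Int ~ Bool -> g
  unify f ~ Bool
  unify Int ~ g
_ _ : Int
  unify Int ~ Int
  unify Bool ~ Bool
  unify Int ~ Int
  unify Int ~ Int
  unify d -> e -> a ~ Int -> h
  unify d ~ Int
  unify e -> a ~ h
_ _ : e -> a
  unify Bool ~ Bool
  unify Bool ~ Bool
  unify Bool ~ Bool
  unify Int ~ Int
  unify Int ~ Int
  unify Int ~ Int
  unify Int ~ Int
  unify Bool ~ Bool
  unify Bool ~ Bool
let q : Bool
q : Bool
  unify Bool ~ Bool
  unify Bool ~ Bool
  unify Bool ~ Bool
  unify Bool ~ Bool
  unify Bool ~ Bool
  unify e -> a ~ Bool -> i
  unify e ~ Bool
  unify a ~ i
_ _ : i
\x._ : i -> i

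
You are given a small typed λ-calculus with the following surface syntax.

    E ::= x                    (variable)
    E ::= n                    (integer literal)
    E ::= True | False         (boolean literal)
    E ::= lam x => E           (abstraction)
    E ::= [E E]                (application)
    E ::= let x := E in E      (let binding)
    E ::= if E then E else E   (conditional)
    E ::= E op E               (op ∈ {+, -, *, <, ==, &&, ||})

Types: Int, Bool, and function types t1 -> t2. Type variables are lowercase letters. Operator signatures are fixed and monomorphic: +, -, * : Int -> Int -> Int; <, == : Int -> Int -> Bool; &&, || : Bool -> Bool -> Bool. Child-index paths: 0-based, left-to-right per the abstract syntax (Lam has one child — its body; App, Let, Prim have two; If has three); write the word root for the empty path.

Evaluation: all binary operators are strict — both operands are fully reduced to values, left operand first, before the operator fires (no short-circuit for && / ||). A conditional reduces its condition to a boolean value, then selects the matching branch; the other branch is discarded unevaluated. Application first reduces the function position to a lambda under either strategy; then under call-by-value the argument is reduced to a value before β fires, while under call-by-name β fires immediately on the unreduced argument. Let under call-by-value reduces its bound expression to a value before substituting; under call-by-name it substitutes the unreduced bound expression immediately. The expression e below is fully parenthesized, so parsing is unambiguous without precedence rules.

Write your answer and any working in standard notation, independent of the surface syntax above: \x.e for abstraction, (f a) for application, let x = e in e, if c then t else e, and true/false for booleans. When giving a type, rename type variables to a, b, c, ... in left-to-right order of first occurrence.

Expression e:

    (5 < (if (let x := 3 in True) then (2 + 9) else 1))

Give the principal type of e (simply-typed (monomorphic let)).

Answer: Bool

Working:
  unify Int ~ Int
let x : Int
  unify Bool ~ Bool
  unify Int ~ Int
  unify Int ~ Int
  unify Int ~ Int
  unify Int ~ Int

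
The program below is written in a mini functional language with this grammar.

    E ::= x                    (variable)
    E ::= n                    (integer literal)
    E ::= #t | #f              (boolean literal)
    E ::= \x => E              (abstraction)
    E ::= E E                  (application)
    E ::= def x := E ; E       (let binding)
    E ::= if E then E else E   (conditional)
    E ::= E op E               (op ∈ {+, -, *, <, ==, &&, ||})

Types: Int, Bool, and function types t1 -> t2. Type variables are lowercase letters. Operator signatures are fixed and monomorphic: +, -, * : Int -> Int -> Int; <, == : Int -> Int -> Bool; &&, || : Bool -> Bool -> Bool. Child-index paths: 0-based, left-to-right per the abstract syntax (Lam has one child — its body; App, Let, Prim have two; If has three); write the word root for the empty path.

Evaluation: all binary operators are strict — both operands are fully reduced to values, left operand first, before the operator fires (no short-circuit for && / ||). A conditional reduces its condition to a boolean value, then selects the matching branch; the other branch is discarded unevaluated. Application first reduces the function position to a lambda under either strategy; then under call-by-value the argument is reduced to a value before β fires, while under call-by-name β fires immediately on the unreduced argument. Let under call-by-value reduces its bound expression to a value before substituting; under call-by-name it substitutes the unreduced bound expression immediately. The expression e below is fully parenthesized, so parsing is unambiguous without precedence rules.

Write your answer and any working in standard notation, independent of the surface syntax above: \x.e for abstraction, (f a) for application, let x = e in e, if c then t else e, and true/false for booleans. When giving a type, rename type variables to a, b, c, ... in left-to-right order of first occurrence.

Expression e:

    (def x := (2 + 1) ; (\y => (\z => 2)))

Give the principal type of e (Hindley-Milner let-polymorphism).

Trace:
  unify Int ~ Int
  unify Int ~ Int
let x : Int
\z._ : b -> Int
\y._ : a -> b -> Int

Answer: a -> b -> Int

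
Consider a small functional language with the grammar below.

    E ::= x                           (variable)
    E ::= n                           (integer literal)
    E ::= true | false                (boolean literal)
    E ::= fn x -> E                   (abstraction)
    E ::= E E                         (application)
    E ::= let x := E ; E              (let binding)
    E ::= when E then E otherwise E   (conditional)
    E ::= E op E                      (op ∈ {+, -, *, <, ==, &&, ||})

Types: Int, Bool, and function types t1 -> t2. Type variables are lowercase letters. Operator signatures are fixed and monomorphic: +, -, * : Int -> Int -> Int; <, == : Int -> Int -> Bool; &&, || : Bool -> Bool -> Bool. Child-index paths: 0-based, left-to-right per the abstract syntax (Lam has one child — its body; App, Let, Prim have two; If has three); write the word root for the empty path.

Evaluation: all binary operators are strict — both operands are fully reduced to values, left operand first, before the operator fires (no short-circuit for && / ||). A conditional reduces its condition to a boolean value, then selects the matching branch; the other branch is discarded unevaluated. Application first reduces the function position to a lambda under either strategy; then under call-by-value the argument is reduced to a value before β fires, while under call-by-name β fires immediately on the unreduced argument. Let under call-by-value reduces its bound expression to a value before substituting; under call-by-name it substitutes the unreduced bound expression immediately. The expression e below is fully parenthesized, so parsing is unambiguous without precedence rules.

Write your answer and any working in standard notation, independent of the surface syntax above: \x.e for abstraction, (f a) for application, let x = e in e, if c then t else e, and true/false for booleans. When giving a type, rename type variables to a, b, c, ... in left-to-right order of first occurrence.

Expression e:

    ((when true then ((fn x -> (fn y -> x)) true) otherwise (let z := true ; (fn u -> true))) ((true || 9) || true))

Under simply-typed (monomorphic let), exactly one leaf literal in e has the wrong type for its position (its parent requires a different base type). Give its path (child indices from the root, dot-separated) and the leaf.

Answer: 1.0.1 : 9

Derivation:
  unify Bool ~ Bool
x : a
\y._ : b -> a
\x._ : a -> b -> a
  unify a -> b -> a ~ Bool -> c
  unify a ~ Bool
  unify b -> Bool ~ c
_ _ : b -> Bool
let z : Bool
\u._ : d -> Bool
  unify b -> Bool ~ d -> Bool
  unify b ~ d
  unify Bool ~ Bool
  unify Bool ~ Bool
  unify Int ~ Bool
  FAIL: mismatch Int ~ Bool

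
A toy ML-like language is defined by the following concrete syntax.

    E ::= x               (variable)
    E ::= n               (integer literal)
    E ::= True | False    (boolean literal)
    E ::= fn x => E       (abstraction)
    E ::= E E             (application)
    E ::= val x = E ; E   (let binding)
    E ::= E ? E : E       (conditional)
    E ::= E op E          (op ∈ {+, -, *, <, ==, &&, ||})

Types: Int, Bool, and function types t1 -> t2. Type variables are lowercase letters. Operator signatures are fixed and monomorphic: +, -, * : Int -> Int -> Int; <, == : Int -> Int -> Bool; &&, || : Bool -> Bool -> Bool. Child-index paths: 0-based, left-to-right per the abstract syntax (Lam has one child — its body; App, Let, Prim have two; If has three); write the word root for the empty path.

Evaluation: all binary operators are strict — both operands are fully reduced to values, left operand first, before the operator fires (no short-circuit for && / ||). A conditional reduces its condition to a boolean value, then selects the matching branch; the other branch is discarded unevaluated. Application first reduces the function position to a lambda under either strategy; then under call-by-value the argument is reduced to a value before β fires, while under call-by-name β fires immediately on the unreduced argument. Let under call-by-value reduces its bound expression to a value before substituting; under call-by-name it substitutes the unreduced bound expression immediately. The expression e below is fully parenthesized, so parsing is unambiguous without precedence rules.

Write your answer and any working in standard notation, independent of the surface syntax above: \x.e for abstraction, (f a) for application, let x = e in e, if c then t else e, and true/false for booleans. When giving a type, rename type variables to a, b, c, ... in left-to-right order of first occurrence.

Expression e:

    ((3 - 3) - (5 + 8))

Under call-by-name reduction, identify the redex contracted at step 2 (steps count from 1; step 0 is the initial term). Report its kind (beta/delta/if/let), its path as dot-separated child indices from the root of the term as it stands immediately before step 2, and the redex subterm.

Trace:
step 0: ((3 - 3) - (5 + 8))
step 1: [delta@0] (0 - (5 + 8))
step 2: [delta@1] (0 - 13)

Answer: delta at 1 : (5 + 8)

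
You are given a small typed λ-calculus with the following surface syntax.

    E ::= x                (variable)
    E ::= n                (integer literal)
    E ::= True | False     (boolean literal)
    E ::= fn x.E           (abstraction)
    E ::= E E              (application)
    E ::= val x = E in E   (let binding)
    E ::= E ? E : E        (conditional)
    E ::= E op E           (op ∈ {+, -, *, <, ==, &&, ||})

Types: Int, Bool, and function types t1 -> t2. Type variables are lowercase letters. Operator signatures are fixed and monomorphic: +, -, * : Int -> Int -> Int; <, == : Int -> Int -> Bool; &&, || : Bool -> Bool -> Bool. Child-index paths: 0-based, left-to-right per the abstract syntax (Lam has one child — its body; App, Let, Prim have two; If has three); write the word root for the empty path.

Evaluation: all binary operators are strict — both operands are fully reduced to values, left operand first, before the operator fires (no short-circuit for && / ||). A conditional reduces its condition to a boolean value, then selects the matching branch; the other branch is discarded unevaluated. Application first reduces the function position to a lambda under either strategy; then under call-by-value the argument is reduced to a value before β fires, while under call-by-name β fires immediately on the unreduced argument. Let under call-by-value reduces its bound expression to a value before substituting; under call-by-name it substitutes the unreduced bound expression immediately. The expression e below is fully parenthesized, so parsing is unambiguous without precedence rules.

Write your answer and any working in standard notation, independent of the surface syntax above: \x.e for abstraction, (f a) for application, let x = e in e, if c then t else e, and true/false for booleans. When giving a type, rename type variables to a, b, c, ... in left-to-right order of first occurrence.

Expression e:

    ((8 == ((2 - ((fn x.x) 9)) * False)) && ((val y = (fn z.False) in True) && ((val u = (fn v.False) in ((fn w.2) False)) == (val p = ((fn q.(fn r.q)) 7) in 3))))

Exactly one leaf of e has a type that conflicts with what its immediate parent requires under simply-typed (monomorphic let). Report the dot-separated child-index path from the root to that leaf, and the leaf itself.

Answer: 0.1.1 : false

Trace:
  unify Int ~ Int
  unify Int ~ Int
x : a
\x._ : a -> a
  unify a -> a ~ Int -> b
  unify a ~ Int
  unify Int ~ b
_ _ : Int
  unify Int ~ Int
  unify Int ~ Int
  unify Bool ~ Int
  FAIL: mismatch Bool ~ Int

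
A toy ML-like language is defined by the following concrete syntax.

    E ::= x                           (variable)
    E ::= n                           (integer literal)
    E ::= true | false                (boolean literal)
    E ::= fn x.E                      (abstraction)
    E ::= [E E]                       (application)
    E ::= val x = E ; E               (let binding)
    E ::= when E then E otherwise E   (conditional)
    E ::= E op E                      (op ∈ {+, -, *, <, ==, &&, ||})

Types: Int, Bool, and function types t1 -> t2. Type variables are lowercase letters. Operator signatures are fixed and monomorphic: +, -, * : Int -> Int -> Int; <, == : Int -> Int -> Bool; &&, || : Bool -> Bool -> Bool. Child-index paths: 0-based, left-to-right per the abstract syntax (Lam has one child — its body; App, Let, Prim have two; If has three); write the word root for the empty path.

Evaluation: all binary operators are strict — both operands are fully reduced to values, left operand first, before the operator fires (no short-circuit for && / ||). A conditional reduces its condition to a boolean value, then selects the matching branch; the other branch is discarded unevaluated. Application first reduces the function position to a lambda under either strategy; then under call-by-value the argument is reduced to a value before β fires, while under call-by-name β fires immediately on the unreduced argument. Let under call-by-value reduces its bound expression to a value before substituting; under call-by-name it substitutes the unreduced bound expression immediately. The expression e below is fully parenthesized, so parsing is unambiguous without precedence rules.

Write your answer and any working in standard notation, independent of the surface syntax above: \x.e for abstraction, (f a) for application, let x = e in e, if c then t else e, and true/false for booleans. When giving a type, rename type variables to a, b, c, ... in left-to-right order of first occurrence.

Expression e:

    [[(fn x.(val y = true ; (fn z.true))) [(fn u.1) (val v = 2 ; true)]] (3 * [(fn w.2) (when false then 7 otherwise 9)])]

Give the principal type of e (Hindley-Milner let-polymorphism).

Answer: Bool

Working:
let y : Bool
\z._ : b -> Bool
\x._ : a -> b -> Bool
\u._ : c -> Int
let v : Int
  unify c -> Int ~ Bool -> d
  unify c ~ Bool
  unify Int ~ d
_ _ : Int
  unify a -> b -> Bool ~ Int -> e
  unify a ~ Int
  unify b -> Bool ~ e
_ _ : b -> Bool
  unify Int ~ Int
\w._ : f -> Int
  unify Bool ~ Bool
  unify Int ~ Int
  unify f -> Int ~ Int -> g
  unify f ~ Int
  unify Int ~ g
_ _ : Int
  unify Int ~ Int
  unify b -> Bool ~ Int -> h
  unify b ~ Int
  unify Bool ~ h
_ _ : Bool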